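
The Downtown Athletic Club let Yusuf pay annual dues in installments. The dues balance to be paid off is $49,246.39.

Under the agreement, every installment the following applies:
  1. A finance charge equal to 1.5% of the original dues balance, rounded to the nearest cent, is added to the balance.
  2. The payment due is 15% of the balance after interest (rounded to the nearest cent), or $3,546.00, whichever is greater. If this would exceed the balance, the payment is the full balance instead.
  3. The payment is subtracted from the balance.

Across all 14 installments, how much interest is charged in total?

$10,341.80

Installment 1: $49,246.39 +$738.70 interest = $49,985.09; pay $7,497.76 → $42,487.33
Installment 2: $42,487.33 +$738.70 interest = $43,226.03; pay $6,483.90 → $36,742.13
Installment 3: $36,742.13 +$738.70 interest = $37,480.83; pay $5,622.12 → $31,858.71
Installment 4: $31,858.71 +$738.70 interest = $32,597.41; pay $4,889.61 → $27,707.80
Installment 5: $27,707.80 +$738.70 interest = $28,446.50; pay $4,266.98 → $24,179.52
Installment 6: $24,179.52 +$738.70 interest = $24,918.22; pay $3,737.73 → $21,180.49
Installment 7: $21,180.49 +$738.70 interest = $21,919.19; pay $3,546.00 → $18,373.19
Installment 8: $18,373.19 +$738.70 interest = $19,111.89; pay $3,546.00 → $15,565.89
Installment 9: $15,565.89 +$738.70 interest = $16,304.59; pay $3,546.00 → $12,758.59
Installment 10: $12,758.59 +$738.70 interest = $13,497.29; pay $3,546.00 → $9,951.29
Installment 11: $9,951.29 +$738.70 interest = $10,689.99; pay $3,546.00 → $7,143.99
Installment 12: $7,143.99 +$738.70 interest = $7,882.69; pay $3,546.00 → $4,336.69
Installment 13: $4,336.69 +$738.70 interest = $5,075.39; pay $3,546.00 → $1,529.39
Installment 14: $1,529.39 +$738.70 interest = $2,268.09; pay $2,268.09 → $0.00
Total interest: $738.70 + $738.70 + $738.70 + $738.70 + $738.70 + $738.70 + $738.70 + $738.70 + $738.70 + $738.70 + $738.70 + $738.70 + $738.70 + $738.70 = $10,341.80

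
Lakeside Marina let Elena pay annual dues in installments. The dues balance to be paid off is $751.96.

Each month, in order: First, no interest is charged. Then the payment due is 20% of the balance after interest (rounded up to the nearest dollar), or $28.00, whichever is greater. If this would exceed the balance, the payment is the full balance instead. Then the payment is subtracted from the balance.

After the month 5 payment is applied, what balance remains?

$244.96

Month 1: $751.96 − $151.00 → $600.96
Month 2: $600.96 − $121.00 → $479.96
Month 3: $479.96 − $96.00 → $383.96
Month 4: $383.96 − $77.00 → $306.96
Month 5: $306.96 − $62.00 → $244.96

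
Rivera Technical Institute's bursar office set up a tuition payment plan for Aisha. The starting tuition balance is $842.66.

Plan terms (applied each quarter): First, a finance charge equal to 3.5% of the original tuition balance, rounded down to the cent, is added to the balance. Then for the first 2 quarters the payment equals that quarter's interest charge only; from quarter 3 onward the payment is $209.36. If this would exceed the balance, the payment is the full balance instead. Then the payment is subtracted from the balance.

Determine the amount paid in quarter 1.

$29.49

Quarter 1: opening $842.66; interest $29.49 → $872.15; payment $29.49; balance $842.66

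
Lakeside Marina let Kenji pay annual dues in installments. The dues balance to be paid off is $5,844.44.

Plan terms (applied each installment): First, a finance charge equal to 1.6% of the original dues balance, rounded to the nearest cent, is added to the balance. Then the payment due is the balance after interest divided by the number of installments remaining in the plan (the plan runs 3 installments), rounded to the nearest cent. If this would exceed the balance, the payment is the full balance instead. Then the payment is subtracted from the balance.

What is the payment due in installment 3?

$2,119.58

# | Opening | Interest | Payment | End bal
1 | $5,844.44 | $93.51 | $1,979.32 | $3,958.63
2 | $3,958.63 | $93.51 | $2,026.07 | $2,026.07
3 | $2,026.07 | $93.51 | $2,119.58 | $0.00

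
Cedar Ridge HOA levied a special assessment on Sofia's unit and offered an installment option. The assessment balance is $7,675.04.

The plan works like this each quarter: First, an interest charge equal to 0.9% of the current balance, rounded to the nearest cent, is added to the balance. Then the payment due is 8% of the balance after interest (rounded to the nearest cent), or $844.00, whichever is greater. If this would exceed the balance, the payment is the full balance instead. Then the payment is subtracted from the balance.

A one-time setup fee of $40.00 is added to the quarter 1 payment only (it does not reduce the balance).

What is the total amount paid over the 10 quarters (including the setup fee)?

$8,084.30

# | Opening | Interest | Payment | Fee | End bal
1 | $7,675.04 | $69.08 | $844.00 | $40.00 | $6,900.12
2 | $6,900.12 | $62.10 | $844.00 | — | $6,118.22
3 | $6,118.22 | $55.06 | $844.00 | — | $5,329.28
4 | $5,329.28 | $47.96 | $844.00 | — | $4,533.24
5 | $4,533.24 | $40.80 | $844.00 | — | $3,730.04
6 | $3,730.04 | $33.57 | $844.00 | — | $2,919.61
7 | $2,919.61 | $26.28 | $844.00 | — | $2,101.89
8 | $2,101.89 | $18.92 | $844.00 | — | $1,276.81
9 | $1,276.81 | $11.49 | $844.00 | — | $444.30
10 | $444.30 | $4.00 | $448.30 | — | $0.00
Total paid: $8,084.30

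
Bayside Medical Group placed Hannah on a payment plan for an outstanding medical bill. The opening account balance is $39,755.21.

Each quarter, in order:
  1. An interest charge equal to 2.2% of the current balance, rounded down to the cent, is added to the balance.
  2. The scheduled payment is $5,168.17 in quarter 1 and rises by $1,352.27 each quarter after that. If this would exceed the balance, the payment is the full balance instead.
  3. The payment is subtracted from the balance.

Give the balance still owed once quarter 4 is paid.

# | Opening | Interest | Payment | End bal
1 | $39,755.21 | $874.61 | $5,168.17 | $35,461.65
2 | $35,461.65 | $780.15 | $6,520.44 | $29,721.36
3 | $29,721.36 | $653.86 | $7,872.71 | $22,502.51
4 | $22,502.51 | $495.05 | $9,224.98 | $13,772.58

$13,772.58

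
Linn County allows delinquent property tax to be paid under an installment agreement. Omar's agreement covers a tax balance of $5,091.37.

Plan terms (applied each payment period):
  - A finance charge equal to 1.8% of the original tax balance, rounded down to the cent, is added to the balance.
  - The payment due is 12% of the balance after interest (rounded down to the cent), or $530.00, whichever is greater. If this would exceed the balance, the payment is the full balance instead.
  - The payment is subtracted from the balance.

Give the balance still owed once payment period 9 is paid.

Payment period 1: $5,091.37 +$91.64 interest = $5,183.01; pay $621.96 → $4,561.05
Payment period 2: $4,561.05 +$91.64 interest = $4,652.69; pay $558.32 → $4,094.37
Payment period 3: $4,094.37 +$91.64 interest = $4,186.01; pay $530.00 → $3,656.01
Payment period 4: $3,656.01 +$91.64 interest = $3,747.65; pay $530.00 → $3,217.65
Payment period 5: $3,217.65 +$91.64 interest = $3,309.29; pay $530.00 → $2,779.29
Payment period 6: $2,779.29 +$91.64 interest = $2,870.93; pay $530.00 → $2,340.93
Payment period 7: $2,340.93 +$91.64 interest = $2,432.57; pay $530.00 → $1,902.57
Payment period 8: $1,902.57 +$91.64 interest = $1,994.21; pay $530.00 → $1,464.21
Payment period 9: $1,464.21 +$91.64 interest = $1,555.85; pay $530.00 → $1,025.85

$1,025.85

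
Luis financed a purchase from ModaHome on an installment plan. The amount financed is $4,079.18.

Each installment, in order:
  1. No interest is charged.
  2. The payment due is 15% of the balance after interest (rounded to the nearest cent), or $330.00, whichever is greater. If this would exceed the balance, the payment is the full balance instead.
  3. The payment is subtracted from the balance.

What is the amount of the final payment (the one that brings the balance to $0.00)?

# | Opening | Payment | End bal
1 | $4,079.18 | $611.88 | $3,467.30
2 | $3,467.30 | $520.10 | $2,947.20
3 | $2,947.20 | $442.08 | $2,505.12
4 | $2,505.12 | $375.77 | $2,129.35
5 | $2,129.35 | $330.00 | $1,799.35
6 | $1,799.35 | $330.00 | $1,469.35
7 | $1,469.35 | $330.00 | $1,139.35
8 | $1,139.35 | $330.00 | $809.35
9 | $809.35 | $330.00 | $479.35
10 | $479.35 | $330.00 | $149.35
11 | $149.35 | $149.35 | $0.00

$149.35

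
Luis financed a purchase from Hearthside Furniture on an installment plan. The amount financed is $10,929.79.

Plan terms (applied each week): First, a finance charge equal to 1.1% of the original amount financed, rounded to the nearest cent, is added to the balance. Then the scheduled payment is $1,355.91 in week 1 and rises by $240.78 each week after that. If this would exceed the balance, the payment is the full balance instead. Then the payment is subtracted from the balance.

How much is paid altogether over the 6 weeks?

$11,651.17

Week 1: opening $10,929.79; interest $120.23 → $11,050.02; payment $1,355.91; balance $9,694.11
Week 2: opening $9,694.11; interest $120.23 → $9,814.34; payment $1,596.69; balance $8,217.65
Week 3: opening $8,217.65; interest $120.23 → $8,337.88; payment $1,837.47; balance $6,500.41
Week 4: opening $6,500.41; interest $120.23 → $6,620.64; payment $2,078.25; balance $4,542.39
Week 5: opening $4,542.39; interest $120.23 → $4,662.62; payment $2,319.03; balance $2,343.59
Week 6: opening $2,343.59; interest $120.23 → $2,463.82; payment $2,463.82; balance $0.00
Total paid: $11,651.17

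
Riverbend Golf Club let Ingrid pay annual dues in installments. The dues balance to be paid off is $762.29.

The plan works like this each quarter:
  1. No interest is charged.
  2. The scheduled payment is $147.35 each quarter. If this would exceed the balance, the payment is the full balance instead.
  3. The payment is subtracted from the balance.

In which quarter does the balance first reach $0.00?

Quarter 1: opening $762.29; payment $147.35; balance $614.94
Quarter 2: opening $614.94; payment $147.35; balance $467.59
Quarter 3: opening $467.59; payment $147.35; balance $320.24
Quarter 4: opening $320.24; payment $147.35; balance $172.89
Quarter 5: opening $172.89; payment $147.35; balance $25.54
Quarter 6: opening $25.54; payment $25.54; balance $0.00
Balance reaches $0.00 in quarter 6.

6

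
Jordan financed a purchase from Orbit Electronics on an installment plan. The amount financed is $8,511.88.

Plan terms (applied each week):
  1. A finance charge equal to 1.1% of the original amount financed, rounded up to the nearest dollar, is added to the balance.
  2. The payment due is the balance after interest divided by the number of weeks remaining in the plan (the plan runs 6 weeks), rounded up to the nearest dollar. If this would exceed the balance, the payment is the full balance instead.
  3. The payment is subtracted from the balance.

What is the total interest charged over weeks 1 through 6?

$564.00

Week 1: $8,511.88 +$94.00 interest = $8,605.88; pay $1,435.00 → $7,170.88
Week 2: $7,170.88 +$94.00 interest = $7,264.88; pay $1,453.00 → $5,811.88
Week 3: $5,811.88 +$94.00 interest = $5,905.88; pay $1,477.00 → $4,428.88
Week 4: $4,428.88 +$94.00 interest = $4,522.88; pay $1,508.00 → $3,014.88
Week 5: $3,014.88 +$94.00 interest = $3,108.88; pay $1,555.00 → $1,553.88
Week 6: $1,553.88 +$94.00 interest = $1,647.88; pay $1,647.88 → $0.00
Total interest: $94.00 + $94.00 + $94.00 + $94.00 + $94.00 + $94.00 = $564.00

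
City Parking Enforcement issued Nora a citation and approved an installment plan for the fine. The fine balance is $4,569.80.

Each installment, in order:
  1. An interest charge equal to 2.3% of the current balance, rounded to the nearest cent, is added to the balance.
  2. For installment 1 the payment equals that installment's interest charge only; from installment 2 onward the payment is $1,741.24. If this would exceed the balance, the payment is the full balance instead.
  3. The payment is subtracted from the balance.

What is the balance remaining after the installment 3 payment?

Installment 1: opening $4,569.80; interest $105.11 → $4,674.91; payment $105.11; balance $4,569.80
Installment 2: opening $4,569.80; interest $105.11 → $4,674.91; payment $1,741.24; balance $2,933.67
Installment 3: opening $2,933.67; interest $67.47 → $3,001.14; payment $1,741.24; balance $1,259.90

$1,259.90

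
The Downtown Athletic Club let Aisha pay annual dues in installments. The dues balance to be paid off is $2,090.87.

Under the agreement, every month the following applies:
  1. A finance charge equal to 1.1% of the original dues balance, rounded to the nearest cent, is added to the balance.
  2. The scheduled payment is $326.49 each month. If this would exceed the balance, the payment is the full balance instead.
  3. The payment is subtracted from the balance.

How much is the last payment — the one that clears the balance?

Month 1: $2,090.87 +$23.00 interest = $2,113.87; pay $326.49 → $1,787.38
Month 2: $1,787.38 +$23.00 interest = $1,810.38; pay $326.49 → $1,483.89
Month 3: $1,483.89 +$23.00 interest = $1,506.89; pay $326.49 → $1,180.40
Month 4: $1,180.40 +$23.00 interest = $1,203.40; pay $326.49 → $876.91
Month 5: $876.91 +$23.00 interest = $899.91; pay $326.49 → $573.42
Month 6: $573.42 +$23.00 interest = $596.42; pay $326.49 → $269.93
Month 7: $269.93 +$23.00 interest = $292.93; pay $292.93 → $0.00

$292.93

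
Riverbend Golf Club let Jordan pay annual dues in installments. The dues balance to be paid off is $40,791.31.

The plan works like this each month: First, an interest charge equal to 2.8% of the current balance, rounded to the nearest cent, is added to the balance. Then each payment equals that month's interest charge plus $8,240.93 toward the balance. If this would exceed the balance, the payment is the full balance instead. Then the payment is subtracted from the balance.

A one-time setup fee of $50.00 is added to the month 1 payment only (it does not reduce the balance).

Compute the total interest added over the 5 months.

$3,403.32

Month 1: opening $40,791.31; interest $1,142.16 → $41,933.47; payment $9,383.09 (+ $50.00 fee); balance $32,550.38
Month 2: opening $32,550.38; interest $911.41 → $33,461.79; payment $9,152.34; balance $24,309.45
Month 3: opening $24,309.45; interest $680.66 → $24,990.11; payment $8,921.59; balance $16,068.52
Month 4: opening $16,068.52; interest $449.92 → $16,518.44; payment $8,690.85; balance $7,827.59
Month 5: opening $7,827.59; interest $219.17 → $8,046.76; payment $8,046.76; balance $0.00
Total interest: $1,142.16 + $911.41 + $680.66 + $449.92 + $219.17 = $3,403.32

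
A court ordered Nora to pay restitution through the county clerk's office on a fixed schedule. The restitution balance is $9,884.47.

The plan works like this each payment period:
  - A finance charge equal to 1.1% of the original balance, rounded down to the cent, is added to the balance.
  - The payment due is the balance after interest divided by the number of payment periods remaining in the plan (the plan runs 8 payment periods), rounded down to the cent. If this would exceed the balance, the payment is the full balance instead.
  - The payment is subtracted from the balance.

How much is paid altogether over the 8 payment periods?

Payment period 1: opening $9,884.47; interest $108.72 → $9,993.19; payment $1,249.14; balance $8,744.05
Payment period 2: opening $8,744.05; interest $108.72 → $8,852.77; payment $1,264.68; balance $7,588.09
Payment period 3: opening $7,588.09; interest $108.72 → $7,696.81; payment $1,282.80; balance $6,414.01
Payment period 4: opening $6,414.01; interest $108.72 → $6,522.73; payment $1,304.54; balance $5,218.19
Payment period 5: opening $5,218.19; interest $108.72 → $5,326.91; payment $1,331.72; balance $3,995.19
Payment period 6: opening $3,995.19; interest $108.72 → $4,103.91; payment $1,367.97; balance $2,735.94
Payment period 7: opening $2,735.94; interest $108.72 → $2,844.66; payment $1,422.33; balance $1,422.33
Payment period 8: opening $1,422.33; interest $108.72 → $1,531.05; payment $1,531.05; balance $0.00
Total paid: $10,754.23

$10,754.23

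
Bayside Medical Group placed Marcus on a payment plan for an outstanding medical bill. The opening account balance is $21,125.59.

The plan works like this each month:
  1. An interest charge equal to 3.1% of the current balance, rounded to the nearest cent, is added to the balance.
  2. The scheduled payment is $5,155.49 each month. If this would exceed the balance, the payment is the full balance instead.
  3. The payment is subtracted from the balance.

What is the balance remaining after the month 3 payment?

Month 1: opening $21,125.59; interest $654.89 → $21,780.48; payment $5,155.49; balance $16,624.99
Month 2: opening $16,624.99; interest $515.37 → $17,140.36; payment $5,155.49; balance $11,984.87
Month 3: opening $11,984.87; interest $371.53 → $12,356.40; payment $5,155.49; balance $7,200.91

$7,200.91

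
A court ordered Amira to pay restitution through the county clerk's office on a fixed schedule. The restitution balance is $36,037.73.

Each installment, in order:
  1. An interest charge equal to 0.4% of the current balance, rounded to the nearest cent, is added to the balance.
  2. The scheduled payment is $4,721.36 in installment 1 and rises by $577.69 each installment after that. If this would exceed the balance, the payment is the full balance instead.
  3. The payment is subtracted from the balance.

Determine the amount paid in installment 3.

Installment 1: opening $36,037.73; interest $144.15 → $36,181.88; payment $4,721.36; balance $31,460.52
Installment 2: opening $31,460.52; interest $125.84 → $31,586.36; payment $5,299.05; balance $26,287.31
Installment 3: opening $26,287.31; interest $105.15 → $26,392.46; payment $5,876.74; balance $20,515.72

$5,876.74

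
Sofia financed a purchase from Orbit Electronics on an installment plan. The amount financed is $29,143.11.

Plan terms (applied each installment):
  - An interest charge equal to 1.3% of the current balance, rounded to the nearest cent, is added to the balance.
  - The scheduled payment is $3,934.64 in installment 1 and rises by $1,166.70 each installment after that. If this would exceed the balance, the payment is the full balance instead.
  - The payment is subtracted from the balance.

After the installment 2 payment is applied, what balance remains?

Installment 1: opening $29,143.11; interest $378.86 → $29,521.97; payment $3,934.64; balance $25,587.33
Installment 2: opening $25,587.33; interest $332.64 → $25,919.97; payment $5,101.34; balance $20,818.63

$20,818.63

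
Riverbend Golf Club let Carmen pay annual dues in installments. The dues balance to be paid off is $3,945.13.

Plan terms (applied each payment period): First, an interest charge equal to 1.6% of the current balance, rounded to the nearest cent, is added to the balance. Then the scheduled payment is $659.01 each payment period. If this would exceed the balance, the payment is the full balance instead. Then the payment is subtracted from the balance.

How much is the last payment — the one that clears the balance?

# | Opening | Interest | Payment | End bal
1 | $3,945.13 | $63.12 | $659.01 | $3,349.24
2 | $3,349.24 | $53.59 | $659.01 | $2,743.82
3 | $2,743.82 | $43.90 | $659.01 | $2,128.71
4 | $2,128.71 | $34.06 | $659.01 | $1,503.76
5 | $1,503.76 | $24.06 | $659.01 | $868.81
6 | $868.81 | $13.90 | $659.01 | $223.70
7 | $223.70 | $3.58 | $227.28 | $0.00

$227.28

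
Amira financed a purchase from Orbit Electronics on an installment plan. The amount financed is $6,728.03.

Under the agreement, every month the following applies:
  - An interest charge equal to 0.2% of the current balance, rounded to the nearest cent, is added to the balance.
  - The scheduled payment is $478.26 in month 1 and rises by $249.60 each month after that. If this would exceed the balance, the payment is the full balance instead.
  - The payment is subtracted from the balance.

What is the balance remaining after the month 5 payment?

$1,893.71

Month 1: opening $6,728.03; interest $13.46 → $6,741.49; payment $478.26; balance $6,263.23
Month 2: opening $6,263.23; interest $12.53 → $6,275.76; payment $727.86; balance $5,547.90
Month 3: opening $5,547.90; interest $11.10 → $5,559.00; payment $977.46; balance $4,581.54
Month 4: opening $4,581.54; interest $9.16 → $4,590.70; payment $1,227.06; balance $3,363.64
Month 5: opening $3,363.64; interest $6.73 → $3,370.37; payment $1,476.66; balance $1,893.71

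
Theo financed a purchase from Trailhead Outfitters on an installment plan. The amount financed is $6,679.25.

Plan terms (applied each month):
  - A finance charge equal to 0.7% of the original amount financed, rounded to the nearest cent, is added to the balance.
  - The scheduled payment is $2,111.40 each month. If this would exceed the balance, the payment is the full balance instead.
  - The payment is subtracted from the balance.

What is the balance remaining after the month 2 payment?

$2,549.95

Month 1: $6,679.25 +$46.75 interest = $6,726.00; pay $2,111.40 → $4,614.60
Month 2: $4,614.60 +$46.75 interest = $4,661.35; pay $2,111.40 → $2,549.95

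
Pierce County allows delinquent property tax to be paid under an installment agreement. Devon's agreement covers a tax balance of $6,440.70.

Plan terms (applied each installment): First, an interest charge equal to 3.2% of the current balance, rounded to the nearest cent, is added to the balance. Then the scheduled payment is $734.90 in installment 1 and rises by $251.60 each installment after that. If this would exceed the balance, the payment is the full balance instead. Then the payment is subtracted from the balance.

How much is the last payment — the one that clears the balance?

Installment 1: opening $6,440.70; interest $206.10 → $6,646.80; payment $734.90; balance $5,911.90
Installment 2: opening $5,911.90; interest $189.18 → $6,101.08; payment $986.50; balance $5,114.58
Installment 3: opening $5,114.58; interest $163.67 → $5,278.25; payment $1,238.10; balance $4,040.15
Installment 4: opening $4,040.15; interest $129.28 → $4,169.43; payment $1,489.70; balance $2,679.73
Installment 5: opening $2,679.73; interest $85.75 → $2,765.48; payment $1,741.30; balance $1,024.18
Installment 6: opening $1,024.18; interest $32.77 → $1,056.95; payment $1,056.95; balance $0.00

$1,056.95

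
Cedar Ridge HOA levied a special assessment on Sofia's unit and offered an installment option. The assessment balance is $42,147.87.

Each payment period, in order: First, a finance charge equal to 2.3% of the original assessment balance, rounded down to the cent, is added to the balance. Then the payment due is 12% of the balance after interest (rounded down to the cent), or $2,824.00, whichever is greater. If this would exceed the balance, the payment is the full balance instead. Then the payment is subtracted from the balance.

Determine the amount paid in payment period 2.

Payment period 1: opening $42,147.87; interest $969.40 → $43,117.27; payment $5,174.07; balance $37,943.20
Payment period 2: opening $37,943.20; interest $969.40 → $38,912.60; payment $4,669.51; balance $34,243.09

$4,669.51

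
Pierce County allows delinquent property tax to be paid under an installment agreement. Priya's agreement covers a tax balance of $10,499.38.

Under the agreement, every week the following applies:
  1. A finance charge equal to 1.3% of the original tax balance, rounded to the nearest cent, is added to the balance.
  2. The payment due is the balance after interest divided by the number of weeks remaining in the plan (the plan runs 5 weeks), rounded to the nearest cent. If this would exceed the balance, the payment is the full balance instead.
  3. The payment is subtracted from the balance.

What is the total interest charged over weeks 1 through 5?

$682.45

Week 1: opening $10,499.38; interest $136.49 → $10,635.87; payment $2,127.17; balance $8,508.70
Week 2: opening $8,508.70; interest $136.49 → $8,645.19; payment $2,161.30; balance $6,483.89
Week 3: opening $6,483.89; interest $136.49 → $6,620.38; payment $2,206.79; balance $4,413.59
Week 4: opening $4,413.59; interest $136.49 → $4,550.08; payment $2,275.04; balance $2,275.04
Week 5: opening $2,275.04; interest $136.49 → $2,411.53; payment $2,411.53; balance $0.00
Total interest: $136.49 + $136.49 + $136.49 + $136.49 + $136.49 = $682.45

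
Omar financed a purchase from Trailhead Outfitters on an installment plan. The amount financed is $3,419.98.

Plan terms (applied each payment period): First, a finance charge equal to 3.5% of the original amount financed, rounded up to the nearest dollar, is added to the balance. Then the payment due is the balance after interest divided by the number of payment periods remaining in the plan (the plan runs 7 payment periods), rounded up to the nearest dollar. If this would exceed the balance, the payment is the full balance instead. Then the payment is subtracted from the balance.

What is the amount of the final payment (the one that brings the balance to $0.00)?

$798.98

Payment period 1: opening $3,419.98; interest $120.00 → $3,539.98; payment $506.00; balance $3,033.98
Payment period 2: opening $3,033.98; interest $120.00 → $3,153.98; payment $526.00; balance $2,627.98
Payment period 3: opening $2,627.98; interest $120.00 → $2,747.98; payment $550.00; balance $2,197.98
Payment period 4: opening $2,197.98; interest $120.00 → $2,317.98; payment $580.00; balance $1,737.98
Payment period 5: opening $1,737.98; interest $120.00 → $1,857.98; payment $620.00; balance $1,237.98
Payment period 6: opening $1,237.98; interest $120.00 → $1,357.98; payment $679.00; balance $678.98
Payment period 7: opening $678.98; interest $120.00 → $798.98; payment $798.98; balance $0.00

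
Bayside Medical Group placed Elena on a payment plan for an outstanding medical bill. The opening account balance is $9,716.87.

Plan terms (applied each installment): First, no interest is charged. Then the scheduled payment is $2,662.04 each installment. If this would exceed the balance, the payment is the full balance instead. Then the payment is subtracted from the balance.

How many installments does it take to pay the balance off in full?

4

# | Opening | Payment | End bal
1 | $9,716.87 | $2,662.04 | $7,054.83
2 | $7,054.83 | $2,662.04 | $4,392.79
3 | $4,392.79 | $2,662.04 | $1,730.75
4 | $1,730.75 | $1,730.75 | $0.00
Balance reaches $0.00 in installment 4.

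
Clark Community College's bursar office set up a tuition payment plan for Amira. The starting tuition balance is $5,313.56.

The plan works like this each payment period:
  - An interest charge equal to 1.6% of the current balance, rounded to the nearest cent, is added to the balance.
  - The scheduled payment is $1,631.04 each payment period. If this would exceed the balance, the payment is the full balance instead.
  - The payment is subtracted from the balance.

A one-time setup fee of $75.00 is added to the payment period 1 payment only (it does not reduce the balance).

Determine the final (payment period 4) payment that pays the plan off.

Payment period 1: opening $5,313.56; interest $85.02 → $5,398.58; payment $1,631.04 (+ $75.00 fee); balance $3,767.54
Payment period 2: opening $3,767.54; interest $60.28 → $3,827.82; payment $1,631.04; balance $2,196.78
Payment period 3: opening $2,196.78; interest $35.15 → $2,231.93; payment $1,631.04; balance $600.89
Payment period 4: opening $600.89; interest $9.61 → $610.50; payment $610.50; balance $0.00

$610.50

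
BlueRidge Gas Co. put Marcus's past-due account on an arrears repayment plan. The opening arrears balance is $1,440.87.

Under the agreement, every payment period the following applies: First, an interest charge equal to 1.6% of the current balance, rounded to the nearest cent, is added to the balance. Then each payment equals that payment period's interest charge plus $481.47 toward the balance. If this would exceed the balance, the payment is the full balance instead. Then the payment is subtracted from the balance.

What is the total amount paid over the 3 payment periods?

$1,486.92

Payment period 1: opening $1,440.87; interest $23.05 → $1,463.92; payment $504.52; balance $959.40
Payment period 2: opening $959.40; interest $15.35 → $974.75; payment $496.82; balance $477.93
Payment period 3: opening $477.93; interest $7.65 → $485.58; payment $485.58; balance $0.00
Total paid: $1,486.92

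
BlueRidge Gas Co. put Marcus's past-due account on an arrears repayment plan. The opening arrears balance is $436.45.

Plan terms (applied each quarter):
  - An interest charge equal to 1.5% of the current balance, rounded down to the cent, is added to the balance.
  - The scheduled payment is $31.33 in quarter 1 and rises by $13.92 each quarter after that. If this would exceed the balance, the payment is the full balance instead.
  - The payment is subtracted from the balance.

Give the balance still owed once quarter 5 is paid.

$167.43

# | Opening | Interest | Payment | End bal
1 | $436.45 | $6.54 | $31.33 | $411.66
2 | $411.66 | $6.17 | $45.25 | $372.58
3 | $372.58 | $5.58 | $59.17 | $318.99
4 | $318.99 | $4.78 | $73.09 | $250.68
5 | $250.68 | $3.76 | $87.01 | $167.43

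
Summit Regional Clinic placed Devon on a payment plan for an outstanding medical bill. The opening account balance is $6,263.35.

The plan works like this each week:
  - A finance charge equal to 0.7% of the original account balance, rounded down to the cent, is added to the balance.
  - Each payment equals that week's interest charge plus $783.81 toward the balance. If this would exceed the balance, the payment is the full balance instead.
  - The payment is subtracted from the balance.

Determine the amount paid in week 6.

$827.65

Week 1: $6,263.35 +$43.84 interest = $6,307.19; pay $827.65 → $5,479.54
Week 2: $5,479.54 +$43.84 interest = $5,523.38; pay $827.65 → $4,695.73
Week 3: $4,695.73 +$43.84 interest = $4,739.57; pay $827.65 → $3,911.92
Week 4: $3,911.92 +$43.84 interest = $3,955.76; pay $827.65 → $3,128.11
Week 5: $3,128.11 +$43.84 interest = $3,171.95; pay $827.65 → $2,344.30
Week 6: $2,344.30 +$43.84 interest = $2,388.14; pay $827.65 → $1,560.49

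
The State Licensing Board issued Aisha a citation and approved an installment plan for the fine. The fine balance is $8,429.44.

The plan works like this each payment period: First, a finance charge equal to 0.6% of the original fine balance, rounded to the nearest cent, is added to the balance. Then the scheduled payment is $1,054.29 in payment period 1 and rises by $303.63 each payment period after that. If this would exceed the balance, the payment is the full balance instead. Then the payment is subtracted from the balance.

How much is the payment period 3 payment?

$1,661.55

Payment period 1: $8,429.44 +$50.58 interest = $8,480.02; pay $1,054.29 → $7,425.73
Payment period 2: $7,425.73 +$50.58 interest = $7,476.31; pay $1,357.92 → $6,118.39
Payment period 3: $6,118.39 +$50.58 interest = $6,168.97; pay $1,661.55 → $4,507.42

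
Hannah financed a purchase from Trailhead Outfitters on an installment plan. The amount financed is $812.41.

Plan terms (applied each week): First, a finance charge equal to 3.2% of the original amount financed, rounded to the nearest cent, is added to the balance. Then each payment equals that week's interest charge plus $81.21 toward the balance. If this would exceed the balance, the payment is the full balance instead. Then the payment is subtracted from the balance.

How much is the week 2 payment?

$107.21

Week 1: opening $812.41; interest $26.00 → $838.41; payment $107.21; balance $731.20
Week 2: opening $731.20; interest $26.00 → $757.20; payment $107.21; balance $649.99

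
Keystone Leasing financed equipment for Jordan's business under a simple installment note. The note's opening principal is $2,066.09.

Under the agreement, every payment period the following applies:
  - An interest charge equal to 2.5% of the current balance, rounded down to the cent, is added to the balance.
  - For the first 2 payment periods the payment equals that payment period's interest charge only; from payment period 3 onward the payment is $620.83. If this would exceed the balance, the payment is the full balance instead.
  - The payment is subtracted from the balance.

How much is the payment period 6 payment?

Payment period 1: opening $2,066.09; interest $51.65 → $2,117.74; payment $51.65; balance $2,066.09
Payment period 2: opening $2,066.09; interest $51.65 → $2,117.74; payment $51.65; balance $2,066.09
Payment period 3: opening $2,066.09; interest $51.65 → $2,117.74; payment $620.83; balance $1,496.91
Payment period 4: opening $1,496.91; interest $37.42 → $1,534.33; payment $620.83; balance $913.50
Payment period 5: opening $913.50; interest $22.83 → $936.33; payment $620.83; balance $315.50
Payment period 6: opening $315.50; interest $7.88 → $323.38; payment $323.38; balance $0.00

$323.38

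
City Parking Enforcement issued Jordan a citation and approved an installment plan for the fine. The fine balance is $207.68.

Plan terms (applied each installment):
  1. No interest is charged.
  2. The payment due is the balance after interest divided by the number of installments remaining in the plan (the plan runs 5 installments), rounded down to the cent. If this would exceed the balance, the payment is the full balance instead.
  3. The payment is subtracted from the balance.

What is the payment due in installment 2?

# | Opening | Payment | End bal
1 | $207.68 | $41.53 | $166.15
2 | $166.15 | $41.53 | $124.62

$41.53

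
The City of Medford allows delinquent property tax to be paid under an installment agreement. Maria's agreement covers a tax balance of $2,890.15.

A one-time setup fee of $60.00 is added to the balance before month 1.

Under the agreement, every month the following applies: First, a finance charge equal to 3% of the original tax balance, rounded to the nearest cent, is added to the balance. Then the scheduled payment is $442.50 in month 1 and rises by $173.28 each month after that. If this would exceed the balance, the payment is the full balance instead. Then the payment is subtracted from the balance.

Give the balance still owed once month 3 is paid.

$1,362.91

Month 1: $2,950.15 +$86.70 interest = $3,036.85; pay $442.50 → $2,594.35
Month 2: $2,594.35 +$86.70 interest = $2,681.05; pay $615.78 → $2,065.27
Month 3: $2,065.27 +$86.70 interest = $2,151.97; pay $789.06 → $1,362.91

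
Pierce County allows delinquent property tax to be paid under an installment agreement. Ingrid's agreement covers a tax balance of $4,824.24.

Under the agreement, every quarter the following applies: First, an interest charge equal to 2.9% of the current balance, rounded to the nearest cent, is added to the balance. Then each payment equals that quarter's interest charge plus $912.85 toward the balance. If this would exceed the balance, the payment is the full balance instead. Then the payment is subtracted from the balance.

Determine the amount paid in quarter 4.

Quarter 1: $4,824.24 +$139.90 interest = $4,964.14; pay $1,052.75 → $3,911.39
Quarter 2: $3,911.39 +$113.43 interest = $4,024.82; pay $1,026.28 → $2,998.54
Quarter 3: $2,998.54 +$86.96 interest = $3,085.50; pay $999.81 → $2,085.69
Quarter 4: $2,085.69 +$60.49 interest = $2,146.18; pay $973.34 → $1,172.84

$973.34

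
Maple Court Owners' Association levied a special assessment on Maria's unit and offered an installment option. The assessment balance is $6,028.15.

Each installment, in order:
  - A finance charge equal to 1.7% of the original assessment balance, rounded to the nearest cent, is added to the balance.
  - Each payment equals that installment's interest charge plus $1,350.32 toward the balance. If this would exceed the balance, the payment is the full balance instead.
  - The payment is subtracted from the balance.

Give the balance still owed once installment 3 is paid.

$1,977.19

# | Opening | Interest | Payment | End bal
1 | $6,028.15 | $102.48 | $1,452.80 | $4,677.83
2 | $4,677.83 | $102.48 | $1,452.80 | $3,327.51
3 | $3,327.51 | $102.48 | $1,452.80 | $1,977.19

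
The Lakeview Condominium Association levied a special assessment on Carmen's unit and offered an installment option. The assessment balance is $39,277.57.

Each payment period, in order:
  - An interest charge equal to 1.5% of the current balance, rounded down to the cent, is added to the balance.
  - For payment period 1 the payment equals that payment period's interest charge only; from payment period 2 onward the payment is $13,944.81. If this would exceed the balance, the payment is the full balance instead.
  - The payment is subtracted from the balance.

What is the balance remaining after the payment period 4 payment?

$0.00

Payment period 1: $39,277.57 +$589.16 interest = $39,866.73; pay $589.16 → $39,277.57
Payment period 2: $39,277.57 +$589.16 interest = $39,866.73; pay $13,944.81 → $25,921.92
Payment period 3: $25,921.92 +$388.82 interest = $26,310.74; pay $13,944.81 → $12,365.93
Payment period 4: $12,365.93 +$185.48 interest = $12,551.41; pay $12,551.41 → $0.00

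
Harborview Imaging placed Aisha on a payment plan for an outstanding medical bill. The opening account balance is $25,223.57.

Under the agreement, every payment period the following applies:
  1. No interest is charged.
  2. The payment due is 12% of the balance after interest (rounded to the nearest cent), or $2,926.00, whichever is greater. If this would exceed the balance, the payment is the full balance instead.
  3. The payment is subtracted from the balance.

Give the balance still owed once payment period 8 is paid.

$1,714.74

Payment period 1: $25,223.57 − $3,026.83 → $22,196.74
Payment period 2: $22,196.74 − $2,926.00 → $19,270.74
Payment period 3: $19,270.74 − $2,926.00 → $16,344.74
Payment period 4: $16,344.74 − $2,926.00 → $13,418.74
Payment period 5: $13,418.74 − $2,926.00 → $10,492.74
Payment period 6: $10,492.74 − $2,926.00 → $7,566.74
Payment period 7: $7,566.74 − $2,926.00 → $4,640.74
Payment period 8: $4,640.74 − $2,926.00 → $1,714.74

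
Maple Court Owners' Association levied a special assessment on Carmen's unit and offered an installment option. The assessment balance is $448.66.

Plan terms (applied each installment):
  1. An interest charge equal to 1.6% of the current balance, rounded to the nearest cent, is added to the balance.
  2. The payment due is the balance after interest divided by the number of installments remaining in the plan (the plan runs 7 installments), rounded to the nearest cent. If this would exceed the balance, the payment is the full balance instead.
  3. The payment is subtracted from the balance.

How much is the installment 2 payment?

$66.16

Installment 1: $448.66 +$7.18 interest = $455.84; pay $65.12 → $390.72
Installment 2: $390.72 +$6.25 interest = $396.97; pay $66.16 → $330.81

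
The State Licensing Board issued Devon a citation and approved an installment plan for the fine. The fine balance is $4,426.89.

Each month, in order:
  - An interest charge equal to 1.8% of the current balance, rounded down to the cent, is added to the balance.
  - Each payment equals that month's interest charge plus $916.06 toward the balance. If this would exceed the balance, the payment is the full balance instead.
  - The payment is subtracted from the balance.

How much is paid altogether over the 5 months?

Month 1: $4,426.89 +$79.68 interest = $4,506.57; pay $995.74 → $3,510.83
Month 2: $3,510.83 +$63.19 interest = $3,574.02; pay $979.25 → $2,594.77
Month 3: $2,594.77 +$46.70 interest = $2,641.47; pay $962.76 → $1,678.71
Month 4: $1,678.71 +$30.21 interest = $1,708.92; pay $946.27 → $762.65
Month 5: $762.65 +$13.72 interest = $776.37; pay $776.37 → $0.00
Total paid: $4,660.39

$4,660.39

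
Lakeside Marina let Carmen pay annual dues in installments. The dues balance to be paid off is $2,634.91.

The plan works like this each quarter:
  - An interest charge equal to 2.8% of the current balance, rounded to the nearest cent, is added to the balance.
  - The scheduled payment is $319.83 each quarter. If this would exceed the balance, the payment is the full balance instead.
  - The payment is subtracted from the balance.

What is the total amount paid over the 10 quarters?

# | Opening | Interest | Payment | End bal
1 | $2,634.91 | $73.78 | $319.83 | $2,388.86
2 | $2,388.86 | $66.89 | $319.83 | $2,135.92
3 | $2,135.92 | $59.81 | $319.83 | $1,875.90
4 | $1,875.90 | $52.53 | $319.83 | $1,608.60
5 | $1,608.60 | $45.04 | $319.83 | $1,333.81
6 | $1,333.81 | $37.35 | $319.83 | $1,051.33
7 | $1,051.33 | $29.44 | $319.83 | $760.94
8 | $760.94 | $21.31 | $319.83 | $462.42
9 | $462.42 | $12.95 | $319.83 | $155.54
10 | $155.54 | $4.36 | $159.90 | $0.00
Total paid: $3,038.37

$3,038.37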